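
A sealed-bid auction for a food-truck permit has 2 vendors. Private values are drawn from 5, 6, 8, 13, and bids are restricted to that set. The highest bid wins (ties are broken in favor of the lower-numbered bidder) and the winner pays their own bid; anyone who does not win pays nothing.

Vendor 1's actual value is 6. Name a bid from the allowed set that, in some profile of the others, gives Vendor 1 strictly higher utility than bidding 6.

Suppose Vendor 2 bids 5.
Bid 6: wins, pays 6, utility 6 - 6 = 0.
Bid 5: wins, pays 5, utility 6 - 5 = 1.
So bidding 5 beats truth here (1 > 0).

5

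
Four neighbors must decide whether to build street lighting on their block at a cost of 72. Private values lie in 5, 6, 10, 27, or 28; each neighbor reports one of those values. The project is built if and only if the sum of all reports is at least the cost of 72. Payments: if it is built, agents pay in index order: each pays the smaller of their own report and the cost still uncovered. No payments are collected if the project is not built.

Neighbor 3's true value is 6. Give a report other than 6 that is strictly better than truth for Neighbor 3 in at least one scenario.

Suppose Neighbor 1 reports 27, Neighbor 2 reports 27 and Neighbor 4 reports 27.
Report 6: project built, pays 6, utility 6 - 6 = 0.
Report 5: project built, pays 5, utility 6 - 5 = 1.
So reporting 5 beats truth here (1 > 0).

5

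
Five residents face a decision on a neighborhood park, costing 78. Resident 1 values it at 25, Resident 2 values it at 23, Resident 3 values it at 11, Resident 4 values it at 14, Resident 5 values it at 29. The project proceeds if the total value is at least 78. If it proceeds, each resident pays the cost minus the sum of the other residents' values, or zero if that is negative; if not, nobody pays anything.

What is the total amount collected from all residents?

6

Total value 102 ≥ cost 78, so it is built.
Resident 1: others sum to 77; max(0, 78 - 77) = 1.
Resident 2: others sum to 79; max(0, 78 - 79) = 0.
Resident 3: others sum to 91; max(0, 78 - 91) = 0.
Resident 4: others sum to 88; max(0, 78 - 88) = 0.
Resident 5: others sum to 73; max(0, 78 - 73) = 5.
Total collected = 1 + 0 + 0 + 0 + 5 = 6.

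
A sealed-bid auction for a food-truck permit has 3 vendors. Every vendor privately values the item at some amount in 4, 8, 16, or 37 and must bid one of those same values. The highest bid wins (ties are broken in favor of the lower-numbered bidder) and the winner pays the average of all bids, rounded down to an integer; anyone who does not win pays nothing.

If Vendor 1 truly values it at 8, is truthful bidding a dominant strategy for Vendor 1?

No

Consider the case where Vendor 2 bids 4 and Vendor 3 bids 4.
Truthful bid 8: wins, pays 5, utility 8 - 5 = 3.
Bid 4 instead: wins, pays 4, utility 8 - 4 = 4.
Since 4 > 3, bidding 4 is strictly better here, so truthful bidding is not dominant.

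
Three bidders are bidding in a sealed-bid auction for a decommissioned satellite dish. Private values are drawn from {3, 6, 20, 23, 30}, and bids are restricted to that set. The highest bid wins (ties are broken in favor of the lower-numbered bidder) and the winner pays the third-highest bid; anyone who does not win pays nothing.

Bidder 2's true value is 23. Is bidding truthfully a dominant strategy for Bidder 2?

Consider the case where Bidder 1 bids 3 and Bidder 3 bids 30.
Truthful bid 23: loses, pays 0, utility 0.
Bid 30 instead: wins, pays 3, utility 23 - 3 = 20.
Since 20 > 0, bidding 30 is strictly better here, so truthful bidding is not dominant.

No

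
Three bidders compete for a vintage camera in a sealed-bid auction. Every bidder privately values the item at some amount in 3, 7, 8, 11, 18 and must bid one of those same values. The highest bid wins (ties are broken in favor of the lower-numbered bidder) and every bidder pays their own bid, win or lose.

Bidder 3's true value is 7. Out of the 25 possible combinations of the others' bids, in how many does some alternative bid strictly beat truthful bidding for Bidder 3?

Others bid (3, 7): truth gives -7; bid 8 gives -1 > -7. Violating.
Others bid (3, 8): truth gives -7; bid 3 gives -3 > -7. Violating.
Others bid (3, 11): truth gives -7; bid 3 gives -3 > -7. Violating.
Others bid (3, 18): truth gives -7; bid 3 gives -3 > -7. Violating.
Others bid (3, 3): truth gives 0; no alternative beats it.
(Checking all 25 profiles: 24 have a profitable deviation, 1 does not.)

24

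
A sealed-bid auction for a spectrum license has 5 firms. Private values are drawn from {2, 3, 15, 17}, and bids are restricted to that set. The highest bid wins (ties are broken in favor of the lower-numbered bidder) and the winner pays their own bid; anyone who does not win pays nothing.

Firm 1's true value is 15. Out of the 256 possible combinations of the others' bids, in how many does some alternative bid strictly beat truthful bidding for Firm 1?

Others bid (2, 2, 2, 2): truth gives 0; bid 2 gives 13 > 0. Violating.
Others bid (2, 2, 2, 3): truth gives 0; bid 3 gives 12 > 0. Violating.
Others bid (2, 2, 3, 2): truth gives 0; bid 3 gives 12 > 0. Violating.
Others bid (2, 2, 3, 3): truth gives 0; bid 3 gives 12 > 0. Violating.
Others bid (2, 2, 2, 15): truth gives 0; no alternative beats it.
Others bid (2, 2, 2, 17): truth gives 0; no alternative beats it.
(Checking all 256 profiles: 16 have a profitable deviation, 240 do not.)

16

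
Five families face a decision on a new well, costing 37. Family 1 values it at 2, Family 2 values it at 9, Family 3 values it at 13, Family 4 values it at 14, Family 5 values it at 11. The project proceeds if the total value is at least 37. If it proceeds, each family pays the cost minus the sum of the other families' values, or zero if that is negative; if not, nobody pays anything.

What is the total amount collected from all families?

Total value 49 ≥ cost 37, so it is built.
Family 1: others sum to 47; max(0, 37 - 47) = 0.
Family 2: others sum to 40; max(0, 37 - 40) = 0.
Family 3: others sum to 36; max(0, 37 - 36) = 1.
Family 4: others sum to 35; max(0, 37 - 35) = 2.
Family 5: others sum to 38; max(0, 37 - 38) = 0.
Total collected = 0 + 0 + 1 + 2 + 0 = 3.

3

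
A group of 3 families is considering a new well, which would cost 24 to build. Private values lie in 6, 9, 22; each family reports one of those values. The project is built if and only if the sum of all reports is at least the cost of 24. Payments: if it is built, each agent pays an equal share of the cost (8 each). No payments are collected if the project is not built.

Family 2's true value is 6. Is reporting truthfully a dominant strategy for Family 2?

Check each profile of the others' reports and compare truth against every alternative report.
Others report (6, 9): truth gives 0, best alternative gives -2.
Others report (9, 6): truth gives 0, best alternative gives -2.
Others report (6, 22): truth gives -2, best alternative gives -2.
Others report (9, 9): truth gives -2, best alternative gives -2.
Others report (9, 22): truth gives -2, best alternative gives -2.
Others report (22, 6): truth gives -2, best alternative gives -2.
(Remaining 3 profiles checked similarly; truth is weakly best in each.)
In every case the truthful report is at least as good as any alternative, so it is a dominant strategy.

Yes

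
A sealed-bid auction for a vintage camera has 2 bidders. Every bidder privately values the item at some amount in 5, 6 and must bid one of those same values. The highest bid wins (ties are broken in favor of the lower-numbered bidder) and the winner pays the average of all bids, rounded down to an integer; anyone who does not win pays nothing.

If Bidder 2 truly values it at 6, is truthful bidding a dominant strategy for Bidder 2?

Yes

Check each profile of the others' bids and compare truth against every alternative bid.
Others bid (5): truth gives 1, best alternative gives 0.
Others bid (6): truth gives 0, best alternative gives 0.
In every case the truthful bid is at least as good as any alternative, so it is a dominant strategy.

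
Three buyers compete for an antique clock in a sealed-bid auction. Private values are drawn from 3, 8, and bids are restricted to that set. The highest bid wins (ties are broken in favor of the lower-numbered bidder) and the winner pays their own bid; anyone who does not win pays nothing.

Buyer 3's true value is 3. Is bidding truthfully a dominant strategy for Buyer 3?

Check each profile of the others' bids and compare truth against every alternative bid.
Others bid (3, 3): truth gives 0, best alternative gives -5.
Others bid (3, 8): truth gives 0, best alternative gives 0.
Others bid (8, 3): truth gives 0, best alternative gives 0.
Others bid (8, 8): truth gives 0, best alternative gives 0.
In every case the truthful bid is at least as good as any alternative, so it is a dominant strategy.

Yes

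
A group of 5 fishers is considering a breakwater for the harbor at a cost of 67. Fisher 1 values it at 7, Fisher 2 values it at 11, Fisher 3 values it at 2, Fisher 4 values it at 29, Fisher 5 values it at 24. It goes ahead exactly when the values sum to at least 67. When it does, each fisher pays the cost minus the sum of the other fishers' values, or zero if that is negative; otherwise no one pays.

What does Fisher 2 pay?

5

Total value 73 ≥ cost 67, so the project is built.
The other fishers' values sum to 62.
Cost minus that sum is 67 - 62 = 5.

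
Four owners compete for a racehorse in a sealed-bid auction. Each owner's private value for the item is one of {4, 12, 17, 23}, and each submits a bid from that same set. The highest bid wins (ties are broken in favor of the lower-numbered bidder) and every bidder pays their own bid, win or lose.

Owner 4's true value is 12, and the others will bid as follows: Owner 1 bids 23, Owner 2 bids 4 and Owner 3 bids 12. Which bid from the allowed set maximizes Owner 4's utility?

Bid 4: loses but pays 4, utility -4.
Bid 12: loses but pays 12, utility -12.
Bid 17: loses but pays 17, utility -17.
Bid 23: loses but pays 23, utility -23.
The best choice is 4 with utility -4.

4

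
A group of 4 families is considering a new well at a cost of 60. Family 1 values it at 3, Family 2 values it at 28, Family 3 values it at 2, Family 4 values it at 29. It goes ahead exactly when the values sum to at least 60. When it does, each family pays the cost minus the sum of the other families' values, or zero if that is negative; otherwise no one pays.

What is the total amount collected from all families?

Total value 62 ≥ cost 60, so it is built.
Family 1: others sum to 59; max(0, 60 - 59) = 1.
Family 2: others sum to 34; max(0, 60 - 34) = 26.
Family 3: others sum to 60; max(0, 60 - 60) = 0.
Family 4: others sum to 33; max(0, 60 - 33) = 27.
Total collected = 1 + 26 + 0 + 27 = 54.

54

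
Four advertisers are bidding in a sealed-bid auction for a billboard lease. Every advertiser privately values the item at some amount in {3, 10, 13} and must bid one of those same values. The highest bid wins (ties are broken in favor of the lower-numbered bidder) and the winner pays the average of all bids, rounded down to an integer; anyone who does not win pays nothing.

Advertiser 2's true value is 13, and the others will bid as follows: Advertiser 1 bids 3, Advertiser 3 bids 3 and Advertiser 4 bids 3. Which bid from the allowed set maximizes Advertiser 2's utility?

Bid 3: loses, pays 0, utility 0.
Bid 10: wins, pays 4, utility 13 - 4 = 9.
Bid 13: wins, pays 5, utility 13 - 5 = 8.
The best choice is 10 with utility 9.

10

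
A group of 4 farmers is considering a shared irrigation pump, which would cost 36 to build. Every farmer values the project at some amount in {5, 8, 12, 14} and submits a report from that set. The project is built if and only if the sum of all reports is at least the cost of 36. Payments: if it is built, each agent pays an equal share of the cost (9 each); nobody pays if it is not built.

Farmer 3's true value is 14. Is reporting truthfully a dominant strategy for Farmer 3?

Yes

Check each profile of the others' reports and compare truth against every alternative report.
Others report (5, 5, 12): truth gives 5, best alternative gives 0.
Others report (5, 12, 5): truth gives 5, best alternative gives 0.
Others report (12, 5, 5): truth gives 5, best alternative gives 0.
Others report (5, 5, 14): truth gives 5, best alternative gives 5.
Others report (5, 8, 12): truth gives 5, best alternative gives 5.
Others report (5, 8, 14): truth gives 5, best alternative gives 5.
(Remaining 58 profiles checked similarly; truth is weakly best in each.)
In every case the truthful report is at least as good as any alternative, so it is a dominant strategy.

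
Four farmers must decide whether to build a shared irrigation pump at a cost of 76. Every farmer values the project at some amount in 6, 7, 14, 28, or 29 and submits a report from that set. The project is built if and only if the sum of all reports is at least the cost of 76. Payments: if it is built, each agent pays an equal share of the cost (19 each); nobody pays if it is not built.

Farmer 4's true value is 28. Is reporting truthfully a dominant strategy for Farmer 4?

Check each profile of the others' reports and compare truth against every alternative report.
Others report (6, 14, 28): truth gives 9, best alternative gives 9.
Others report (6, 14, 29): truth gives 9, best alternative gives 9.
Others report (6, 28, 14): truth gives 9, best alternative gives 9.
Others report (6, 28, 28): truth gives 9, best alternative gives 9.
Others report (6, 28, 29): truth gives 9, best alternative gives 9.
Others report (6, 29, 14): truth gives 9, best alternative gives 9.
(Remaining 119 profiles checked similarly; truth is weakly best in each.)
In every case the truthful report is at least as good as any alternative, so it is a dominant strategy.

Yes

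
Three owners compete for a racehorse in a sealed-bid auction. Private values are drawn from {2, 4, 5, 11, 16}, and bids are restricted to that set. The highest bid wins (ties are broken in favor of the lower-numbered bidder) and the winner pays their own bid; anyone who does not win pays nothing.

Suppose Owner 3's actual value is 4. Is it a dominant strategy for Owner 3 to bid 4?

Check each profile of the others' bids and compare truth against every alternative bid.
Others bid (2, 2): truth gives 0, best alternative gives 0.
Others bid (2, 4): truth gives 0, best alternative gives 0.
Others bid (2, 5): truth gives 0, best alternative gives 0.
Others bid (2, 11): truth gives 0, best alternative gives 0.
Others bid (2, 16): truth gives 0, best alternative gives 0.
Others bid (4, 2): truth gives 0, best alternative gives 0.
(Remaining 19 profiles checked similarly; truth is weakly best in each.)
In every case the truthful bid is at least as good as any alternative, so it is a dominant strategy.

Yes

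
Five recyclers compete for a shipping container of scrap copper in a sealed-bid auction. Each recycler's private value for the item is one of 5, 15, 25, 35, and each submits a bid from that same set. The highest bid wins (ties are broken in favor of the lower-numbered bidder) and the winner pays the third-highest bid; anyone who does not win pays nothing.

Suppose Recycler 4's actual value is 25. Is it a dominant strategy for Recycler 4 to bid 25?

No

Consider the case where Recycler 1 bids 5, Recycler 2 bids 5, Recycler 3 bids 5 and Recycler 5 bids 35.
Truthful bid 25: loses, pays 0, utility 0.
Bid 35 instead: wins, pays 5, utility 25 - 5 = 20.
Since 20 > 0, bidding 35 is strictly better here, so truthful bidding is not dominant.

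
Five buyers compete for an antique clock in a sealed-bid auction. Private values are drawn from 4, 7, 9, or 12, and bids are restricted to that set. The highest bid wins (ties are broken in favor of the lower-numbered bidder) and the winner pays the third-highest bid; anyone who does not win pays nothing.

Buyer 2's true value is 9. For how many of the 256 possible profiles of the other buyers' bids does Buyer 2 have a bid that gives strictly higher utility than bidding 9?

32

Others bid (4, 4, 4, 12): truth gives 0; bid 12 gives 5 > 0. Violating.
Others bid (4, 4, 7, 12): truth gives 0; bid 12 gives 2 > 0. Violating.
Others bid (4, 4, 12, 4): truth gives 0; bid 12 gives 5 > 0. Violating.
Others bid (4, 4, 12, 7): truth gives 0; bid 12 gives 2 > 0. Violating.
Others bid (4, 4, 4, 4): truth gives 5; no alternative beats it.
Others bid (4, 4, 4, 7): truth gives 5; no alternative beats it.
(Checking all 256 profiles: 32 have a profitable deviation, 224 do not.)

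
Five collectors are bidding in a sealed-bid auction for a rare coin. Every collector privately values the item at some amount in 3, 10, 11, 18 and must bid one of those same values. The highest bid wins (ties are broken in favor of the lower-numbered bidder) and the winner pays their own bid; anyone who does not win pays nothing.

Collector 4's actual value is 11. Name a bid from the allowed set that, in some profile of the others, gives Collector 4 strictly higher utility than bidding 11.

10

Suppose Collector 1 bids 3, Collector 2 bids 3, Collector 3 bids 3 and Collector 5 bids 3.
Bid 11: wins, pays 11, utility 11 - 11 = 0.
Bid 10: wins, pays 10, utility 11 - 10 = 1.
So bidding 10 beats truth here (1 > 0).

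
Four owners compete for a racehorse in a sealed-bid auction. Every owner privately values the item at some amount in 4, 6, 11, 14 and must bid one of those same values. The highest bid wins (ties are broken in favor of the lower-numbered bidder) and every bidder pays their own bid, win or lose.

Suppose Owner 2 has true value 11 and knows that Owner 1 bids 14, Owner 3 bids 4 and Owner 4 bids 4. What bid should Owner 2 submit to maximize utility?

4

Bid 4: loses but pays 4, utility -4.
Bid 6: loses but pays 6, utility -6.
Bid 11: loses but pays 11, utility -11.
Bid 14: loses but pays 14, utility -14.
The best choice is 4 with utility -4.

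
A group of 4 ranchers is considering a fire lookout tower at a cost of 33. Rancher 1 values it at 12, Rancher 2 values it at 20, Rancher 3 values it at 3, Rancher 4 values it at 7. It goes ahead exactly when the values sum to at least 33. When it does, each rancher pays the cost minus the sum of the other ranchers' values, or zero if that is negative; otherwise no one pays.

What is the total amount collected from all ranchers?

Total value 42 ≥ cost 33, so it is built.
Rancher 1: others sum to 30; max(0, 33 - 30) = 3.
Rancher 2: others sum to 22; max(0, 33 - 22) = 11.
Rancher 3: others sum to 39; max(0, 33 - 39) = 0.
Rancher 4: others sum to 35; max(0, 33 - 35) = 0.
Total collected = 3 + 11 + 0 + 0 = 14.

14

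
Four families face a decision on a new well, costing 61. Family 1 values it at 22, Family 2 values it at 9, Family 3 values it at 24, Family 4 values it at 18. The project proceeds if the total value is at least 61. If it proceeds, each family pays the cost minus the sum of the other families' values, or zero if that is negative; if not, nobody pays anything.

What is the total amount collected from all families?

28

Total value 73 ≥ cost 61, so it is built.
Family 1: others sum to 51; max(0, 61 - 51) = 10.
Family 2: others sum to 64; max(0, 61 - 64) = 0.
Family 3: others sum to 49; max(0, 61 - 49) = 12.
Family 4: others sum to 55; max(0, 61 - 55) = 6.
Total collected = 10 + 0 + 12 + 6 = 28.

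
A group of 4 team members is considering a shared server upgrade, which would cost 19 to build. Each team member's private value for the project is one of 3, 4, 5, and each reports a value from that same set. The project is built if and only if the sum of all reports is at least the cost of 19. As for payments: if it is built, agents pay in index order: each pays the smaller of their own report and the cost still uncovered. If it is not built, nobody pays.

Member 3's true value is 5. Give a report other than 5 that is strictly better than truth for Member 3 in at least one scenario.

Suppose Member 1 reports 5, Member 2 reports 5 and Member 4 reports 5.
Report 5: project built, pays 5, utility 5 - 5 = 0.
Report 4: project built, pays 4, utility 5 - 4 = 1.
So reporting 4 beats truth here (1 > 0).

4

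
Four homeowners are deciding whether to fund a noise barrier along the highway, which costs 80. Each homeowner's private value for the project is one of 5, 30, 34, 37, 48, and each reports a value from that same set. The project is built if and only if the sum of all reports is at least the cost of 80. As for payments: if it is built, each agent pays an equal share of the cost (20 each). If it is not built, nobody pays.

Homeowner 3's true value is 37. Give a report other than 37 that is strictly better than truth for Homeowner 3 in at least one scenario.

Suppose Homeowner 1 reports 5, Homeowner 2 reports 5 and Homeowner 4 reports 30.
Report 37: project not built, utility 0.
Report 48: project built, pays 20, utility 37 - 20 = 17.
So reporting 48 beats truth here (17 > 0).

48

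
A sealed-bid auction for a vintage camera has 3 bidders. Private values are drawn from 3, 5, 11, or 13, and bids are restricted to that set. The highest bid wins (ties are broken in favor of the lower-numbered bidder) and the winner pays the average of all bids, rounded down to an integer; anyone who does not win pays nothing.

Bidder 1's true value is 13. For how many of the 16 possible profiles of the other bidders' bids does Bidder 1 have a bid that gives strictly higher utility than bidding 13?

6

Others bid (3, 3): truth gives 7; bid 3 gives 10 > 7. Violating.
Others bid (3, 5): truth gives 6; bid 5 gives 9 > 6. Violating.
Others bid (3, 11): truth gives 4; bid 11 gives 5 > 4. Violating.
Others bid (5, 3): truth gives 6; bid 5 gives 9 > 6. Violating.
Others bid (3, 13): truth gives 4; no alternative beats it.
Others bid (5, 11): truth gives 4; no alternative beats it.
(Checking all 16 profiles: 6 have a profitable deviation, 10 do not.)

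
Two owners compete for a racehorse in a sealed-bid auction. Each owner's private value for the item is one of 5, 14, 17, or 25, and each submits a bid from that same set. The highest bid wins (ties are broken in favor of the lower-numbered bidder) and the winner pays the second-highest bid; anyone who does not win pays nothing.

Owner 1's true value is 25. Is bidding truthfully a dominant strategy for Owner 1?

Check each profile of the others' bids and compare truth against every alternative bid.
Others bid (5): truth gives 20, best alternative gives 20.
Others bid (14): truth gives 11, best alternative gives 11.
Others bid (17): truth gives 8, best alternative gives 8.
Others bid (25): truth gives 0, best alternative gives 0.
In every case the truthful bid is at least as good as any alternative, so it is a dominant strategy.

Yes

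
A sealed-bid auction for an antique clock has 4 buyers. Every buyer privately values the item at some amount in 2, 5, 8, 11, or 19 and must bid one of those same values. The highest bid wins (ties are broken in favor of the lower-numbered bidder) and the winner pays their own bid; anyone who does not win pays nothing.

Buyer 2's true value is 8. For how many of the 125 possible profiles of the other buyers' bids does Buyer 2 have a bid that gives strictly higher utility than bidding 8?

4

Others bid (2, 2, 2): truth gives 0; bid 5 gives 3 > 0. Violating.
Others bid (2, 2, 5): truth gives 0; bid 5 gives 3 > 0. Violating.
Others bid (2, 5, 2): truth gives 0; bid 5 gives 3 > 0. Violating.
Others bid (2, 5, 5): truth gives 0; bid 5 gives 3 > 0. Violating.
Others bid (2, 2, 8): truth gives 0; no alternative beats it.
Others bid (2, 2, 11): truth gives 0; no alternative beats it.
(Checking all 125 profiles: 4 have a profitable deviation, 121 do not.)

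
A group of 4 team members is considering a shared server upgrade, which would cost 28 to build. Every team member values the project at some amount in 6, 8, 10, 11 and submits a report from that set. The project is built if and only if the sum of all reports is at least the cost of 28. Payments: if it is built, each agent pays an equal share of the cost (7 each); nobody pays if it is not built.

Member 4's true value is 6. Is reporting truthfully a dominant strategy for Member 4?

Check each profile of the others' reports and compare truth against every alternative report.
Others report (6, 6, 8): truth gives 0, best alternative gives -1.
Others report (6, 8, 6): truth gives 0, best alternative gives -1.
Others report (8, 6, 6): truth gives 0, best alternative gives -1.
Others report (6, 6, 10): truth gives -1, best alternative gives -1.
Others report (6, 6, 11): truth gives -1, best alternative gives -1.
Others report (6, 8, 8): truth gives -1, best alternative gives -1.
(Remaining 58 profiles checked similarly; truth is weakly best in each.)
In every case the truthful report is at least as good as any alternative, so it is a dominant strategy.

Yes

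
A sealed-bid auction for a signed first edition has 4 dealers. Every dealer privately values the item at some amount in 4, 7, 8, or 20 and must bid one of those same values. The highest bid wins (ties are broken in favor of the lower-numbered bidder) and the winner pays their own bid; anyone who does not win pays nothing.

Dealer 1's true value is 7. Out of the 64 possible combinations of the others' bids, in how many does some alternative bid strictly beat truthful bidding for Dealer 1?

1

Others bid (4, 4, 4): truth gives 0; bid 4 gives 3 > 0. Violating.
Others bid (4, 4, 7): truth gives 0; no alternative beats it.
Others bid (4, 4, 8): truth gives 0; no alternative beats it.
(Checking all 64 profiles: 1 has a profitable deviation, 63 do not.)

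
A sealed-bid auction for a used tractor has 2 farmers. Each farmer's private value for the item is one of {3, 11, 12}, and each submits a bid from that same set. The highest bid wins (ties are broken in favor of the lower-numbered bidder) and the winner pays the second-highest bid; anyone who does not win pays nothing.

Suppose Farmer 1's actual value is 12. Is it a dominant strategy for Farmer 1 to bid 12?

Check each profile of the others' bids and compare truth against every alternative bid.
Others bid (3): truth gives 9, best alternative gives 9.
Others bid (11): truth gives 1, best alternative gives 1.
Others bid (12): truth gives 0, best alternative gives 0.
In every case the truthful bid is at least as good as any alternative, so it is a dominant strategy.

Yes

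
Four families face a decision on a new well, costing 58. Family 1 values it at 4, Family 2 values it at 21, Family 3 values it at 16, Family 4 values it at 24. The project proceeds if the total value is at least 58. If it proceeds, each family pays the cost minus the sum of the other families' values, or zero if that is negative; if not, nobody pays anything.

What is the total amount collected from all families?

Total value 65 ≥ cost 58, so it is built.
Family 1: others sum to 61; max(0, 58 - 61) = 0.
Family 2: others sum to 44; max(0, 58 - 44) = 14.
Family 3: others sum to 49; max(0, 58 - 49) = 9.
Family 4: others sum to 41; max(0, 58 - 41) = 17.
Total collected = 0 + 14 + 9 + 17 = 40.

40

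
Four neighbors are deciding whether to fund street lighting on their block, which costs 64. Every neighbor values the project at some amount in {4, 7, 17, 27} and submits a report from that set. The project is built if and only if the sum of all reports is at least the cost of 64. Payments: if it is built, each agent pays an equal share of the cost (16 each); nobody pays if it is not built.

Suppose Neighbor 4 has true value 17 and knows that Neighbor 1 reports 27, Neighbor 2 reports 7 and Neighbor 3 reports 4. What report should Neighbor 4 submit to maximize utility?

Report 4: project not built, utility 0.
Report 7: project not built, utility 0.
Report 17: project not built, utility 0.
Report 27: project built, pays 16, utility 17 - 16 = 1.
The best choice is 27 with utility 1.

27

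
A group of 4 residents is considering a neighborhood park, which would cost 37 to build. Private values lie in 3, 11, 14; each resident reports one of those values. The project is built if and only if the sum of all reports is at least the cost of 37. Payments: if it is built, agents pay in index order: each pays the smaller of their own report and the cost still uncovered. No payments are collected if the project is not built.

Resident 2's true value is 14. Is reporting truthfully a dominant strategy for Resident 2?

No

Consider the case where Resident 1 reports 3, Resident 3 reports 11 and Resident 4 reports 14.
Truthful report 14: project built, pays 14, utility 14 - 14 = 0.
Report 11 instead: project built, pays 11, utility 14 - 11 = 3.
Since 3 > 0, reporting 11 is strictly better here, so truthful reporting is not dominant.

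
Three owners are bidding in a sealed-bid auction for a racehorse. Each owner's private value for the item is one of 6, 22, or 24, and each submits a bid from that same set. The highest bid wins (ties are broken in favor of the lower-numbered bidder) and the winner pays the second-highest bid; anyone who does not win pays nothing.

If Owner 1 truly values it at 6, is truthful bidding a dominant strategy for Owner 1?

Yes

Check each profile of the others' bids and compare truth against every alternative bid.
Others bid (6, 22): truth gives 0, best alternative gives -16.
Others bid (22, 6): truth gives 0, best alternative gives -16.
Others bid (22, 22): truth gives 0, best alternative gives -16.
Others bid (6, 6): truth gives 0, best alternative gives 0.
Others bid (6, 24): truth gives 0, best alternative gives 0.
Others bid (22, 24): truth gives 0, best alternative gives 0.
(Remaining 3 profiles checked similarly; truth is weakly best in each.)
In every case the truthful bid is at least as good as any alternative, so it is a dominant strategy.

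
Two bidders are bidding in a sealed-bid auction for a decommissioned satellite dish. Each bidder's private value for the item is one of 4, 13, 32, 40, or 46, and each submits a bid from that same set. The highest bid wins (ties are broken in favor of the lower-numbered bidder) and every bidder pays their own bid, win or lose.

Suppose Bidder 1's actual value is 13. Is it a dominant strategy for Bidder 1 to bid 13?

Consider the case where Bidder 2 bids 4.
Truthful bid 13: wins, pays 13, utility 13 - 13 = 0.
Bid 4 instead: wins, pays 4, utility 13 - 4 = 9.
Since 9 > 0, bidding 4 is strictly better here, so truthful bidding is not dominant.

No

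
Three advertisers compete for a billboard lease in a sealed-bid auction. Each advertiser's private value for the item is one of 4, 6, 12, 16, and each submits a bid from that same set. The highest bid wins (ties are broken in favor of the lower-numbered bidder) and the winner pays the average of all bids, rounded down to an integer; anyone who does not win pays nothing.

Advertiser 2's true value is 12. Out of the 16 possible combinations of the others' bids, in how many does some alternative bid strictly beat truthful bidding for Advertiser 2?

Others bid (4, 4): truth gives 6; bid 6 gives 8 > 6. Violating.
Others bid (4, 6): truth gives 5; bid 6 gives 7 > 5. Violating.
Others bid (12, 4): truth gives 0; bid 16 gives 2 > 0. Violating.
Others bid (12, 6): truth gives 0; bid 16 gives 1 > 0. Violating.
Others bid (4, 12): truth gives 3; no alternative beats it.
Others bid (4, 16): truth gives 0; no alternative beats it.
(Checking all 16 profiles: 4 have a profitable deviation, 12 do not.)

4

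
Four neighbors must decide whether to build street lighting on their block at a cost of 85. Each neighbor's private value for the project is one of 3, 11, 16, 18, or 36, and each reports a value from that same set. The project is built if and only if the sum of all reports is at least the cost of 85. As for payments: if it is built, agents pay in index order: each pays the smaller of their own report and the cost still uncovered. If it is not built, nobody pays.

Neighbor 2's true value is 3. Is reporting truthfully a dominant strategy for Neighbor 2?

Yes

Check each profile of the others' reports and compare truth against every alternative report.
Others report (3, 36, 36): truth gives 0, best alternative gives -8.
Others report (11, 36, 36): truth gives 0, best alternative gives -8.
Others report (16, 36, 36): truth gives 0, best alternative gives -8.
Others report (18, 36, 36): truth gives 0, best alternative gives -8.
Others report (36, 3, 36): truth gives 0, best alternative gives -8.
Others report (36, 11, 36): truth gives 0, best alternative gives -8.
(Remaining 119 profiles checked similarly; truth is weakly best in each.)
In every case the truthful report is at least as good as any alternative, so it is a dominant strategy.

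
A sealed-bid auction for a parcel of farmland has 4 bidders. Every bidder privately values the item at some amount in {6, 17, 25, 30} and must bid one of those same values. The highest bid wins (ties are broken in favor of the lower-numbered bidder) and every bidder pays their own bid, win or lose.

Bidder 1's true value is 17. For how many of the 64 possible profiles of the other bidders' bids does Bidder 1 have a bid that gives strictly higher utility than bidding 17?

57

Others bid (6, 6, 6): truth gives 0; bid 6 gives 11 > 0. Violating.
Others bid (6, 6, 25): truth gives -17; bid 6 gives -6 > -17. Violating.
Others bid (6, 6, 30): truth gives -17; bid 6 gives -6 > -17. Violating.
Others bid (6, 17, 25): truth gives -17; bid 6 gives -6 > -17. Violating.
Others bid (6, 6, 17): truth gives 0; no alternative beats it.
Others bid (6, 17, 6): truth gives 0; no alternative beats it.
(Checking all 64 profiles: 57 have a profitable deviation, 7 do not.)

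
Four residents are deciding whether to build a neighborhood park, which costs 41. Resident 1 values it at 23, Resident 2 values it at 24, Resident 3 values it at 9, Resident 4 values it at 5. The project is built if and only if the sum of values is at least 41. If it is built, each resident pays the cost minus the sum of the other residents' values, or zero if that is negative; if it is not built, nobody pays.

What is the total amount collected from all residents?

Total value 61 ≥ cost 41, so it is built.
Resident 1: others sum to 38; max(0, 41 - 38) = 3.
Resident 2: others sum to 37; max(0, 41 - 37) = 4.
Resident 3: others sum to 52; max(0, 41 - 52) = 0.
Resident 4: others sum to 56; max(0, 41 - 56) = 0.
Total collected = 3 + 4 + 0 + 0 = 7.

7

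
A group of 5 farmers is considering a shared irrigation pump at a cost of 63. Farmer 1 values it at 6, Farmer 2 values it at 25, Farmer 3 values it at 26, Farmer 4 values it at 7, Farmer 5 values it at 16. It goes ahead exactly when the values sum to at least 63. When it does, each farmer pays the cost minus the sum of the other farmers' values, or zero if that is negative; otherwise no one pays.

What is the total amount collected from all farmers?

17

Total value 80 ≥ cost 63, so it is built.
Farmer 1: others sum to 74; max(0, 63 - 74) = 0.
Farmer 2: others sum to 55; max(0, 63 - 55) = 8.
Farmer 3: others sum to 54; max(0, 63 - 54) = 9.
Farmer 4: others sum to 73; max(0, 63 - 73) = 0.
Farmer 5: others sum to 64; max(0, 63 - 64) = 0.
Total collected = 0 + 8 + 9 + 0 + 0 = 17.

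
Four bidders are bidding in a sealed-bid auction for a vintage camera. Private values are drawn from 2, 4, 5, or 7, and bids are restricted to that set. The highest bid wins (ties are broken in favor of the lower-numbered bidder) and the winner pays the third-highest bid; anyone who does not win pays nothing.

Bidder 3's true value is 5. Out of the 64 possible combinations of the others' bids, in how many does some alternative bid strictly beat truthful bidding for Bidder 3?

Others bid (2, 2, 7): truth gives 0; bid 7 gives 3 > 0. Violating.
Others bid (2, 4, 7): truth gives 0; bid 7 gives 1 > 0. Violating.
Others bid (2, 5, 2): truth gives 0; bid 7 gives 3 > 0. Violating.
Others bid (2, 5, 4): truth gives 0; bid 7 gives 1 > 0. Violating.
Others bid (2, 2, 2): truth gives 3; no alternative beats it.
Others bid (2, 2, 4): truth gives 3; no alternative beats it.
(Checking all 64 profiles: 12 have a profitable deviation, 52 do not.)

12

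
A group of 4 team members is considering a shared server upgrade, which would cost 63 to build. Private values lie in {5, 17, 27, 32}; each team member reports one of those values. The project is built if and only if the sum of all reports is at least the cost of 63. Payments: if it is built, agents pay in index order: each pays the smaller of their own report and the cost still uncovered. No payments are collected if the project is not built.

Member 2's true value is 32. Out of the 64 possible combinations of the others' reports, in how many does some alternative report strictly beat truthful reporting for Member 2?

60

Others report (5, 5, 27): truth gives 0; report 27 gives 5 > 0. Violating.
Others report (5, 5, 32): truth gives 0; report 27 gives 5 > 0. Violating.
Others report (5, 17, 17): truth gives 0; report 27 gives 5 > 0. Violating.
Others report (5, 17, 27): truth gives 0; report 17 gives 15 > 0. Violating.
Others report (5, 5, 5): truth gives 0; no alternative beats it.
Others report (5, 5, 17): truth gives 0; no alternative beats it.
(Checking all 64 profiles: 60 have a profitable deviation, 4 do not.)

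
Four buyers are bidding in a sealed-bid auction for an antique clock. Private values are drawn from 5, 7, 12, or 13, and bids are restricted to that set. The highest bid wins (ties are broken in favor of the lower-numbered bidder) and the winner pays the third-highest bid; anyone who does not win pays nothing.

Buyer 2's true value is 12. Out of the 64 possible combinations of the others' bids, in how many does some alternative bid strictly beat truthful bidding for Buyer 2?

Others bid (5, 5, 13): truth gives 0; bid 13 gives 7 > 0. Violating.
Others bid (5, 7, 13): truth gives 0; bid 13 gives 5 > 0. Violating.
Others bid (5, 13, 5): truth gives 0; bid 13 gives 7 > 0. Violating.
Others bid (5, 13, 7): truth gives 0; bid 13 gives 5 > 0. Violating.
Others bid (5, 5, 5): truth gives 7; no alternative beats it.
Others bid (5, 5, 7): truth gives 7; no alternative beats it.
(Checking all 64 profiles: 12 have a profitable deviation, 52 do not.)

12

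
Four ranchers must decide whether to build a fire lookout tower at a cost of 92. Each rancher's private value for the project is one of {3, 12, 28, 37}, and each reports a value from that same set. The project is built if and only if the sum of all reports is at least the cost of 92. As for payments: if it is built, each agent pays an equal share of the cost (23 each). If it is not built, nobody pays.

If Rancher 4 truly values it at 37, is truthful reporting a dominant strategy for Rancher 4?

Check each profile of the others' reports and compare truth against every alternative report.
Others report (3, 28, 28): truth gives 14, best alternative gives 0.
Others report (12, 12, 37): truth gives 14, best alternative gives 0.
Others report (12, 37, 12): truth gives 14, best alternative gives 0.
Others report (28, 3, 28): truth gives 14, best alternative gives 0.
Others report (28, 28, 3): truth gives 14, best alternative gives 0.
Others report (37, 12, 12): truth gives 14, best alternative gives 0.
(Remaining 58 profiles checked similarly; truth is weakly best in each.)
In every case the truthful report is at least as good as any alternative, so it is a dominant strategy.

Yes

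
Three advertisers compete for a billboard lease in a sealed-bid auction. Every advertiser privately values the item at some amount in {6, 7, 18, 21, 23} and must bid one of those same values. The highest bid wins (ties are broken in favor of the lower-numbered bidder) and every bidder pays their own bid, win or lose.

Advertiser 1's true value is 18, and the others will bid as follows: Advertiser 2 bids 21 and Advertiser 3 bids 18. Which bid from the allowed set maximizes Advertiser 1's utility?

Bid 6: loses but pays 6, utility -6.
Bid 7: loses but pays 7, utility -7.
Bid 18: loses but pays 18, utility -18.
Bid 21: wins, pays 21, utility 18 - 21 = -3.
Bid 23: wins, pays 23, utility 18 - 23 = -5.
The best choice is 21 with utility -3.

21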